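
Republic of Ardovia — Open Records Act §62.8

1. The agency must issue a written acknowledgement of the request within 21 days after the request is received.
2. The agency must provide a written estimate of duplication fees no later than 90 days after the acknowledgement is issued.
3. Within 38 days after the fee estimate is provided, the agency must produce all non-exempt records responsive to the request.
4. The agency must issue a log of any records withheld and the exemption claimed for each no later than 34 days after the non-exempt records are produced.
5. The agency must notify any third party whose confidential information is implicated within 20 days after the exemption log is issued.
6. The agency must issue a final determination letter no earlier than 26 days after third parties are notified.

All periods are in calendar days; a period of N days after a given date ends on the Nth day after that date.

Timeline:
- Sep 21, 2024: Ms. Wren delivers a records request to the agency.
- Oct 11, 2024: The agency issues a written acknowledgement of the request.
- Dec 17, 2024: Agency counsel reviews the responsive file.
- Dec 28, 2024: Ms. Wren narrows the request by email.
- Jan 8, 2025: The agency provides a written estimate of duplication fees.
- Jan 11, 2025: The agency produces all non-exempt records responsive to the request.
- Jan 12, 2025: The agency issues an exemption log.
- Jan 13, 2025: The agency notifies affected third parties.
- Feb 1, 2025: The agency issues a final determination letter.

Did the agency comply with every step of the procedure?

No

(1) due by Sep 21, 2024 + 21 days = Oct 12, 2024; done Oct 11, 2024 — timely.
(2) due by Oct 11, 2024 + 90 days = Jan 9, 2025; Jan 8, 2025 is within that limit.
(3) due by Jan 8, 2025 + 38 days = Feb 15, 2025; Jan 11, 2025 is within that limit.
(4) due by Jan 11, 2025 + 34 days = Feb 14, 2025; Jan 12, 2025 is within that limit.
(5) due by Jan 12, 2025 + 20 days = Feb 1, 2025; done Jan 13, 2025 — timely.
(6) permitted from Jan 13, 2025 + 26 days = Feb 8, 2025 onward; acted on Feb 1, 2025, 7 days prematurely.
No need to go further; step 6 was not satisfied.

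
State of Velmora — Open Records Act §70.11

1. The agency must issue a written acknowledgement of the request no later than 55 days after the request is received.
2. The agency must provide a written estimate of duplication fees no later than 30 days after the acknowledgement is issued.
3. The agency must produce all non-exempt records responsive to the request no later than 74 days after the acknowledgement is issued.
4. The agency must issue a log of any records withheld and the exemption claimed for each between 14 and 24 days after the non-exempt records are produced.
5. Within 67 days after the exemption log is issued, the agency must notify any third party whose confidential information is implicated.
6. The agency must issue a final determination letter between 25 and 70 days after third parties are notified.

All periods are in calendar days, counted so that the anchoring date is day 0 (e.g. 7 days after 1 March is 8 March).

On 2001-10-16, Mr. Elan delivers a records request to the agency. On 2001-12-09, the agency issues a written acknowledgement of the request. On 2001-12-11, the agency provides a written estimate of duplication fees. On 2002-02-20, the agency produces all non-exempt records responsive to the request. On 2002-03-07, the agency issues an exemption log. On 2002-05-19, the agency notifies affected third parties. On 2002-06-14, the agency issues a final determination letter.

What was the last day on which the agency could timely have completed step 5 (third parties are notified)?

Step 5 runs from 2002-03-07, when the exemption log is issued. 67 days after 2002-03-07 is 2002-05-13.

2002-05-13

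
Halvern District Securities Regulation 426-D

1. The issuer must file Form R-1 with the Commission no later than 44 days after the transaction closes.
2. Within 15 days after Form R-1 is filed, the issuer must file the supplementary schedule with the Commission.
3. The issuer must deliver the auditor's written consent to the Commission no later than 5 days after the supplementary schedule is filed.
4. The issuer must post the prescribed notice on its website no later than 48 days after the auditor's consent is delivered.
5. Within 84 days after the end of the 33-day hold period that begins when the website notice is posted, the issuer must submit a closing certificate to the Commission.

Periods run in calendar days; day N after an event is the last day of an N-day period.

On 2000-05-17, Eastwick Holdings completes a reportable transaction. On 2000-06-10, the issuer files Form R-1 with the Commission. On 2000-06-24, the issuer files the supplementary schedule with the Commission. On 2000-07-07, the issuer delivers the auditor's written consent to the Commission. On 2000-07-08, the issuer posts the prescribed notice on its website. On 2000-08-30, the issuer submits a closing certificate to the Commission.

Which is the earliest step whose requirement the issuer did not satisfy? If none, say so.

(1) due by 2000-05-17 + 44 days = 2000-06-30; 2000-06-10 is within that limit.
(2) due by 2000-06-10 + 15 days = 2000-06-25; done 2000-06-24 — timely.
(3) due by 2000-06-24 + 5 days = 2000-06-29; 2000-07-07 misses that deadline by 8 days.
No need to go further; step 3 was not satisfied.

Step 3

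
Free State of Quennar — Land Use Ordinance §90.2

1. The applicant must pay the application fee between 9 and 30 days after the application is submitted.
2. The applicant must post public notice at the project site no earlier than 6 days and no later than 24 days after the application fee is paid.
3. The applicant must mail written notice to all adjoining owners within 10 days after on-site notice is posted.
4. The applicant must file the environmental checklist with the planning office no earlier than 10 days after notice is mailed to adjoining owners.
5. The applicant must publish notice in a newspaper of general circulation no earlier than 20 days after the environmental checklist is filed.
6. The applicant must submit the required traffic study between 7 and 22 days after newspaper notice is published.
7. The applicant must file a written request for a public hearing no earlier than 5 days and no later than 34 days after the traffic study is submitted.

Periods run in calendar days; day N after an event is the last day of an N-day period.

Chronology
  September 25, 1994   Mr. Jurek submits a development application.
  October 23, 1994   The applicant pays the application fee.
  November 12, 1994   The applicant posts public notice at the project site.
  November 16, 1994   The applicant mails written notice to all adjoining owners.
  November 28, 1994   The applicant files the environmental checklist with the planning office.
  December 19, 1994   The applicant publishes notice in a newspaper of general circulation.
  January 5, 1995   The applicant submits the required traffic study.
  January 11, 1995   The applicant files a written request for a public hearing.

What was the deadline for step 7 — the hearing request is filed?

February 8, 1995

Step 7 runs from January 5, 1995, when the traffic study is submitted. The window is 5–34 days after January 5, 1995; it closes on February 8, 1995.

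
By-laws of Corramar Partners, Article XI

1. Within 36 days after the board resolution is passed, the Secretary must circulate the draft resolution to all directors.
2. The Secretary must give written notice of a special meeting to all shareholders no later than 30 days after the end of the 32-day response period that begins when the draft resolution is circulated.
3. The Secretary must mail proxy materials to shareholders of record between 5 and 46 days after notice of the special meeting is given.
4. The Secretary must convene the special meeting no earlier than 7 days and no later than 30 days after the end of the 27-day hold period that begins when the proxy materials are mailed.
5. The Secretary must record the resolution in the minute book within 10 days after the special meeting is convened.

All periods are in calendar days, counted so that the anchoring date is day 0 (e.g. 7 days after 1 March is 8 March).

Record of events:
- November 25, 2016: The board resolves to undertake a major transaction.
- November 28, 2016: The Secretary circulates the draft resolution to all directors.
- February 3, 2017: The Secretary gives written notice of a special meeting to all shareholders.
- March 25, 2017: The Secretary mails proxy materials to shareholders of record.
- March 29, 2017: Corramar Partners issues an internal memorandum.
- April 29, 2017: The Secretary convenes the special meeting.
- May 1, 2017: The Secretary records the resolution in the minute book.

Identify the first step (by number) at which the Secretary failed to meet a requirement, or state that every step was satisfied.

(1) due by November 25, 2016 + 36 days = December 31, 2016; completed November 28, 2016, before the deadline.
(2) due by December 30, 2016 + 30 days = January 29, 2017; not done until February 3, 2017, 5 days after the deadline.

Step 2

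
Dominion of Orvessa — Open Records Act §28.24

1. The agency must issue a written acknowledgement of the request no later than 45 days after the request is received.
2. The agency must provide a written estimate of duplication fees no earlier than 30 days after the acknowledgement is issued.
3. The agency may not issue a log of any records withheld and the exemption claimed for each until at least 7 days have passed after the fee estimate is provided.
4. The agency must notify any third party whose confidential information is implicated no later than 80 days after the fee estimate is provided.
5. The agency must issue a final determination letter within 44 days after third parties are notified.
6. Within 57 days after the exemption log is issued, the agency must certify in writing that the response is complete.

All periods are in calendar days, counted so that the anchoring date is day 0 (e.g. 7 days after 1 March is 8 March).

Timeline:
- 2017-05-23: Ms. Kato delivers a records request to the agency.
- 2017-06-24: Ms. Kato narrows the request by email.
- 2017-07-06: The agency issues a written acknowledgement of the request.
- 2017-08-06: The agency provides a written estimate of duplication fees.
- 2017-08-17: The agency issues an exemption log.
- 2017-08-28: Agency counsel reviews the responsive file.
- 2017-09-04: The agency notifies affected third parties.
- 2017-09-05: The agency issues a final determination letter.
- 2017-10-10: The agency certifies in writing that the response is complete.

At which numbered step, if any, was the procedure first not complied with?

Step 1 — counting 45 days from 2017-05-23 (when the request is received) gives a deadline of 2017-07-07; done 2017-07-06 — timely.
Step 2 — must wait 30 days from 2017-07-06 (when the acknowledgement is issued), so not before 2017-08-05; done 2017-08-06, after the minimum wait.
Step 3 — must wait 7 days from 2017-08-06 (when the fee estimate is provided), so not before 2017-08-13; done 2017-08-17, after the minimum wait.
Step 4 — counting 80 days from 2017-08-06 (when the fee estimate is provided) gives a deadline of 2017-10-25; 2017-09-04 is within that limit.
Step 5 — counting 44 days from 2017-09-04 (when third parties are notified) gives a deadline of 2017-10-18; completed 2017-09-05, before the deadline.
Step 6 — counting 57 days from 2017-08-17 (when the exemption log is issued) gives a deadline of 2017-10-13; completed 2017-10-10, before the deadline.

None — every step was satisfied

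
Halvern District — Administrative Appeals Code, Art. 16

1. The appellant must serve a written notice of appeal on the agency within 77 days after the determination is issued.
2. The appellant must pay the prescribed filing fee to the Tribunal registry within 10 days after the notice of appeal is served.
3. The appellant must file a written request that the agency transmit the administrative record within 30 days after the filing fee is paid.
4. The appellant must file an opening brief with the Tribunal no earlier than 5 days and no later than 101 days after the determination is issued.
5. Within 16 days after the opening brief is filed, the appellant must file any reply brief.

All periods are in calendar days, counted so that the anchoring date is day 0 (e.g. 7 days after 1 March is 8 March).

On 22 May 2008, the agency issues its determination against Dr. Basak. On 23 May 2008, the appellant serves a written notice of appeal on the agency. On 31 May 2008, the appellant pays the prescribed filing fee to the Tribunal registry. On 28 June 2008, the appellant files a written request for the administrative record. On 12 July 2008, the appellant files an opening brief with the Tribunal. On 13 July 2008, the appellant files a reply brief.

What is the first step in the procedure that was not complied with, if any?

None — every step was satisfied

(1) due by 22 May 2008 + 77 days = 7 August 2008; done 23 May 2008 — timely.
(2) due by 23 May 2008 + 10 days = 2 June 2008; completed 31 May 2008, before the deadline.
(3) due by 31 May 2008 + 30 days = 30 June 2008; completed 28 June 2008, before the deadline.
(4) the permitted window runs from 22 May 2008 + 5 = 27 May 2008 to 22 May 2008 + 101 = 31 August 2008; 12 July 2008 falls inside that range.
(5) due by 12 July 2008 + 16 days = 28 July 2008; completed 13 July 2008, before the deadline.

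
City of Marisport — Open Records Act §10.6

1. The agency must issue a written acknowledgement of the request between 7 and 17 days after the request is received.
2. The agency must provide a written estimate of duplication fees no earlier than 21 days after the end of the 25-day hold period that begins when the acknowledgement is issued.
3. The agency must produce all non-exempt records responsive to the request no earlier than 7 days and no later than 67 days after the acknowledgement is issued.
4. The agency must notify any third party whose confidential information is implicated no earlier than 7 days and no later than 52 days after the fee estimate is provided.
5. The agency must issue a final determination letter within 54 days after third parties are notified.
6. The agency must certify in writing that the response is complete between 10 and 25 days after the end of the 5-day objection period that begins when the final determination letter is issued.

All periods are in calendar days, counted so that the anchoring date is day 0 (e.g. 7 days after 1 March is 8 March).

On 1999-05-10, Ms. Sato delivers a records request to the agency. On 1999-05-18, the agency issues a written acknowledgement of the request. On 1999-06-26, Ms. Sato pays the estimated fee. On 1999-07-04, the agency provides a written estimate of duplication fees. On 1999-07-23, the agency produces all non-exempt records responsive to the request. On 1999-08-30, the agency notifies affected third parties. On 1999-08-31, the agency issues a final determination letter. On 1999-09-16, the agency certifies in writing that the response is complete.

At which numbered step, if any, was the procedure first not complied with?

Step 1 — 7 and 17 days from 1999-05-10 (when the request is received) are 1999-05-17 and 1999-05-27 respectively; 1999-05-18 falls inside that range.
Step 2 — must wait 21 days from 1999-06-12 (end of the 25-day hold period, which began when the acknowledgement is issued on 1999-05-18), so not before 1999-07-03; done 1999-07-04, after the minimum wait.
Step 3 — 7 and 67 days from 1999-05-18 (when the acknowledgement is issued) are 1999-05-25 and 1999-07-24 respectively; 1999-07-23 falls inside that range.
Step 4 — 7 and 52 days from 1999-07-04 (when the fee estimate is provided) are 1999-07-11 and 1999-08-25 respectively; 1999-08-30 is 5 days past the end of the window.

Step 4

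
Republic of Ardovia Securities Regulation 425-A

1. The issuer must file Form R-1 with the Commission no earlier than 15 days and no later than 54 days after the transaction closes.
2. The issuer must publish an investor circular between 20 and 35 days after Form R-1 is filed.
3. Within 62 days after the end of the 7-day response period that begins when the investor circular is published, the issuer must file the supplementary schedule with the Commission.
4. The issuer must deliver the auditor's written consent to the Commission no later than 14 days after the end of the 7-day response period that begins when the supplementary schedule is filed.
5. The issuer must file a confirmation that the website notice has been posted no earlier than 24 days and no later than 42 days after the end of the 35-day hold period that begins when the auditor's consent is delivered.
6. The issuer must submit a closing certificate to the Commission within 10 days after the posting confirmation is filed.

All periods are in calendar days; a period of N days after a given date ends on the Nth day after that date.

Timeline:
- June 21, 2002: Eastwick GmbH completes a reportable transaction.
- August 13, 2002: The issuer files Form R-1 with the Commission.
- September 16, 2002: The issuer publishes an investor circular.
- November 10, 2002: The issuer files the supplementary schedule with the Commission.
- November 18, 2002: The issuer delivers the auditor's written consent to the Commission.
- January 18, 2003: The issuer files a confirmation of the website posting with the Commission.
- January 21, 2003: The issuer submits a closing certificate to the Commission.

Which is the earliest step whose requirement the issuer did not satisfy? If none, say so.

(1) the permitted window runs from June 21, 2002 + 15 = July 6, 2002 to June 21, 2002 + 54 = August 14, 2002; done August 13, 2002 — within the window.
(2) the permitted window runs from August 13, 2002 + 20 = September 2, 2002 to August 13, 2002 + 35 = September 17, 2002; done September 16, 2002 — within the window.
(3) due by September 23, 2002 + 62 days = November 24, 2002; November 10, 2002 is within that limit.
(4) due by November 17, 2002 + 14 days = December 1, 2002; November 18, 2002 is within that limit.
(5) the permitted window runs from December 23, 2002 + 24 = January 16, 2003 to December 23, 2002 + 42 = February 3, 2003; done January 18, 2003, which is between those dates.
(6) due by January 18, 2003 + 10 days = January 28, 2003; done January 21, 2003 — timely.

None — every step was satisfied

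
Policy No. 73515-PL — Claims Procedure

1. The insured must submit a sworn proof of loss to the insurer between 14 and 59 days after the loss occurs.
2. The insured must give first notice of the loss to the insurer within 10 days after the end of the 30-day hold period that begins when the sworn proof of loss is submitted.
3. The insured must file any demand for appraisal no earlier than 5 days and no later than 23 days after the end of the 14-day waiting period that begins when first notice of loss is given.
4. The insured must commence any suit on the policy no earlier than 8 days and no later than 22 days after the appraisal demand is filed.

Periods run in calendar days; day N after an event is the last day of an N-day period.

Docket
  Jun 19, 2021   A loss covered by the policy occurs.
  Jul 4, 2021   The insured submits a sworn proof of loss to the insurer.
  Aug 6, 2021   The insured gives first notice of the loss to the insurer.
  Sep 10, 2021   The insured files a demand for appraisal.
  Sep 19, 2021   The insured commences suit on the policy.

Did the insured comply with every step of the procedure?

Yes

Step 1: the window is 14–59 days after Jun 19, 2021 (when the loss occurs), so Jul 3, 2021 through Aug 17, 2021; done Jul 4, 2021, which is between those dates.
Step 2: 10 days after Aug 3, 2021 (end of the 30-day hold period, which began when the sworn proof of loss is submitted on Jul 4, 2021) is Aug 13, 2021; Aug 6, 2021 is within that limit.
Step 3: the window is 5–23 days after Aug 20, 2021 (end of the 14-day waiting period, which began when first notice of loss is given on Aug 6, 2021), so Aug 25, 2021 through Sep 12, 2021; done Sep 10, 2021, which is between those dates.
Step 4: the window is 8–22 days after Sep 10, 2021 (when the appraisal demand is filed), so Sep 18, 2021 through Oct 2, 2021; done Sep 19, 2021, which is between those dates.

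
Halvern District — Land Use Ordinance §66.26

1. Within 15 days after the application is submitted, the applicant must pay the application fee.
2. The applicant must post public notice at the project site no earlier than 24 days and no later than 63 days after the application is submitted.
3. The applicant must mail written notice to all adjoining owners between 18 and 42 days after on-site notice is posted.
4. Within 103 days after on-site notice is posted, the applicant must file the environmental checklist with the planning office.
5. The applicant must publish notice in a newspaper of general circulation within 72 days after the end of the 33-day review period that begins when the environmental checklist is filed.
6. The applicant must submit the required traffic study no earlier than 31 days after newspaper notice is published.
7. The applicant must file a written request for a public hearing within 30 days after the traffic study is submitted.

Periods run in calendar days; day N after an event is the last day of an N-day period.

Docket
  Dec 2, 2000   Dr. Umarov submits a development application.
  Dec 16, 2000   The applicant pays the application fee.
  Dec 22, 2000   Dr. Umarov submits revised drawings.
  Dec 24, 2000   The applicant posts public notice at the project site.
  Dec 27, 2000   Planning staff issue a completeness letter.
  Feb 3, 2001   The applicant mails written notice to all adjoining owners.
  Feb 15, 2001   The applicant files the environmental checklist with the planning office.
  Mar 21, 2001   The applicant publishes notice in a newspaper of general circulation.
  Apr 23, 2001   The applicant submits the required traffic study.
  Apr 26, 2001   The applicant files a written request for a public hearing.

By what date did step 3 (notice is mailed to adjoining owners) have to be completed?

Step 3 runs from Dec 24, 2000, when on-site notice is posted. The window is 18–42 days after Dec 24, 2000; it closes on Feb 4, 2001.

Feb 4, 2001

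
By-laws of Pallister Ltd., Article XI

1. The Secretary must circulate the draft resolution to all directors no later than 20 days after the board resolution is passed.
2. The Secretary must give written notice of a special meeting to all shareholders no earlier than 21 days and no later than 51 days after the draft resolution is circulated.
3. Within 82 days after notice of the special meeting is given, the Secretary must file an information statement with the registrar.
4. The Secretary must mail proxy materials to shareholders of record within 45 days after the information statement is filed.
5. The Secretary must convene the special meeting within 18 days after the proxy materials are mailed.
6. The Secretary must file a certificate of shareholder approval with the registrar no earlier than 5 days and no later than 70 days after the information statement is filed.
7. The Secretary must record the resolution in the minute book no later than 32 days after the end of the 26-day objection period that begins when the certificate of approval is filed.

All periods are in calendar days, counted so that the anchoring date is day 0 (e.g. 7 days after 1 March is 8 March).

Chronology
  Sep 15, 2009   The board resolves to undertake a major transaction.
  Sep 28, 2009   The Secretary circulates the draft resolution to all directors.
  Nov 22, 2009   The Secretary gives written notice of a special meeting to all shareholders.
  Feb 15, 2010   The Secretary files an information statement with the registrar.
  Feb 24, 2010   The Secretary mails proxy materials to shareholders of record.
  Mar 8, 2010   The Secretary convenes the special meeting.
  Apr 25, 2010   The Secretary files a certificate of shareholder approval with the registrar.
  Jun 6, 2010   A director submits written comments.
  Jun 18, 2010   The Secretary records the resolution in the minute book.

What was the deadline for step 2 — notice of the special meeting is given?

Step 2 runs from Sep 28, 2009, when the draft resolution is circulated. The window is 21–51 days after Sep 28, 2009; it closes on Nov 18, 2009.

Nov 18, 2009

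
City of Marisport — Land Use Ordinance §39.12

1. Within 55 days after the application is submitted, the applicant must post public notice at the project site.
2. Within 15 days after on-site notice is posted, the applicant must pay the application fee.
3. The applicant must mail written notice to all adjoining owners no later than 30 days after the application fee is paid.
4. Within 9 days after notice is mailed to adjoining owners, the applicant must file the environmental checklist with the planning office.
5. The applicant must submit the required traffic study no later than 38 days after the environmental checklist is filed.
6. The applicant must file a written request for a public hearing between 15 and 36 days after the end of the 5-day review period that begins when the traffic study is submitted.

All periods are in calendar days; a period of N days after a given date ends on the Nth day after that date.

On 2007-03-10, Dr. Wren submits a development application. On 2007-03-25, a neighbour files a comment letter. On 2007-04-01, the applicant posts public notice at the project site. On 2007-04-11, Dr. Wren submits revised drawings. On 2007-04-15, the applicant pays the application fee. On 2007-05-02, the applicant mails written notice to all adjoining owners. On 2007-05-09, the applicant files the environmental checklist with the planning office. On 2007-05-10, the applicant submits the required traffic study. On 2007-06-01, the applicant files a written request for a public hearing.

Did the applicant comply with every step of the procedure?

Step 1: 55 days after 2007-03-10 (when the application is submitted) is 2007-05-04; 2007-04-01 is within that limit.
Step 2: 15 days after 2007-04-01 (when on-site notice is posted) is 2007-04-16; completed 2007-04-15, before the deadline.
Step 3: 30 days after 2007-04-15 (when the application fee is paid) is 2007-05-15; done 2007-05-02 — timely.
Step 4: 9 days after 2007-05-02 (when notice is mailed to adjoining owners) is 2007-05-11; completed 2007-05-09, before the deadline.
Step 5: 38 days after 2007-05-09 (when the environmental checklist is filed) is 2007-06-16; 2007-05-10 is within that limit.
Step 6: the window is 15–36 days after 2007-05-15 (end of the 5-day review period, which began when the traffic study is submitted on 2007-05-10), so 2007-05-30 through 2007-06-20; done 2007-06-01, which is between those dates.

Yes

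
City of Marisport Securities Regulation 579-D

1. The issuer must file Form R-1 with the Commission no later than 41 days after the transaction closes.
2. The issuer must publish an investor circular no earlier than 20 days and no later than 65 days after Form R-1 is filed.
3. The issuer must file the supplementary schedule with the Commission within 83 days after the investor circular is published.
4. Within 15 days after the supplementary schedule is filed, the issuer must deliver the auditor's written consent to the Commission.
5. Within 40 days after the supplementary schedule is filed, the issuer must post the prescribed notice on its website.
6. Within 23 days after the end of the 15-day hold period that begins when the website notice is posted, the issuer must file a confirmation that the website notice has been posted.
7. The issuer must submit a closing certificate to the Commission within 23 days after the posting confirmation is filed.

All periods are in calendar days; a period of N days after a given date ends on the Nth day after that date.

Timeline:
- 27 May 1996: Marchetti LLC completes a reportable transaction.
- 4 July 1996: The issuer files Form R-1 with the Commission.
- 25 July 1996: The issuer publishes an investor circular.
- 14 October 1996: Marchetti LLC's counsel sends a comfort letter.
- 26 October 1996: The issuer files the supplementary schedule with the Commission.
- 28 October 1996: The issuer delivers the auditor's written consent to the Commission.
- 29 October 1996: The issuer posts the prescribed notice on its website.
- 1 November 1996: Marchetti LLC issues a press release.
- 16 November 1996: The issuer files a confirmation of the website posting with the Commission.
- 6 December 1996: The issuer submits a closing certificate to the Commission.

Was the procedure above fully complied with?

No

Step 1: 41 days after 27 May 1996 (when the transaction closes) is 7 July 1996; 4 July 1996 is within that limit.
Step 2: the window is 20–65 days after 4 July 1996 (when Form R-1 is filed), so 24 July 1996 through 7 September 1996; done 25 July 1996, which is between those dates.
Step 3: 83 days after 25 July 1996 (when the investor circular is published) is 16 October 1996; not done until 26 October 1996, 10 days after the deadline.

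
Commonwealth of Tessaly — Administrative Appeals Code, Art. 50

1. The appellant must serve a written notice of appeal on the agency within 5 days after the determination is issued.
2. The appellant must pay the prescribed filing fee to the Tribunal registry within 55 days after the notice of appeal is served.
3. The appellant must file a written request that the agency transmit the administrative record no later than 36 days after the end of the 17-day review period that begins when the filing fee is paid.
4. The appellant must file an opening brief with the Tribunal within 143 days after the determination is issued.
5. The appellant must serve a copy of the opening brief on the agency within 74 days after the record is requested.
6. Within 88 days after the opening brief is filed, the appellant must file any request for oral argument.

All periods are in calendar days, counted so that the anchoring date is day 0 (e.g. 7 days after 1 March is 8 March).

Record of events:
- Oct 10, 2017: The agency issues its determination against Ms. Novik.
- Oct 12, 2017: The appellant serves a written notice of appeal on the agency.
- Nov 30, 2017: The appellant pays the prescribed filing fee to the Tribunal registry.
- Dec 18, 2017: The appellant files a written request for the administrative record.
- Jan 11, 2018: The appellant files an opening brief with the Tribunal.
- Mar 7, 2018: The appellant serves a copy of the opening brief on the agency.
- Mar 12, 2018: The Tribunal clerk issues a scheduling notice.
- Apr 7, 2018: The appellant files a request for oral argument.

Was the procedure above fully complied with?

No

Step 1: 5 days after Oct 10, 2017 (when the determination is issued) is Oct 15, 2017; completed Oct 12, 2017, before the deadline.
Step 2: 55 days after Oct 12, 2017 (when the notice of appeal is served) is Dec 6, 2017; done Nov 30, 2017 — timely.
Step 3: 36 days after Dec 17, 2017 (end of the 17-day review period, which began when the filing fee is paid on Nov 30, 2017) is Jan 22, 2018; done Dec 18, 2017 — timely.
Step 4: 143 days after Oct 10, 2017 (when the determination is issued) is Mar 2, 2018; done Jan 11, 2018 — timely.
Step 5: 74 days after Dec 18, 2017 (when the record is requested) is Mar 2, 2018; Mar 7, 2018 misses that deadline by 5 days.
The analysis stops there.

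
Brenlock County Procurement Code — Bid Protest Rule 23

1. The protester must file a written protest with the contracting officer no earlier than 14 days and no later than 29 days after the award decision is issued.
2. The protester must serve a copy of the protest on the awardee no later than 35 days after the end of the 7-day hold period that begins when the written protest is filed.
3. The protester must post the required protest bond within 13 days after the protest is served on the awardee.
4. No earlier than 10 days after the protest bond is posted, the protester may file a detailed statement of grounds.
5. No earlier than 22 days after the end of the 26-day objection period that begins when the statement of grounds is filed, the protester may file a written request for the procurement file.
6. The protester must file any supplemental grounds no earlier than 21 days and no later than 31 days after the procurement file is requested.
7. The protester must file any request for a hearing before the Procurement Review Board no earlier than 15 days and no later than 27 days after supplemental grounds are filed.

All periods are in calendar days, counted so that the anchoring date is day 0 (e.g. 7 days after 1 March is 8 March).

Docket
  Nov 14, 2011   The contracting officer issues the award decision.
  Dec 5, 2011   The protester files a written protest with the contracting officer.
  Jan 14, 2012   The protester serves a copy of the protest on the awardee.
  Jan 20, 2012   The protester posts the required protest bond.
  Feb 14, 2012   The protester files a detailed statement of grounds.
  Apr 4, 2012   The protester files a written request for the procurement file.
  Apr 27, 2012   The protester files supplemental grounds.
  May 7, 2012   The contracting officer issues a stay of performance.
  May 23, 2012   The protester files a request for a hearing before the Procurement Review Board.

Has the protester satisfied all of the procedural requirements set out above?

Step 1 — 14 and 29 days from Nov 14, 2011 (when the award decision is issued) are Nov 28, 2011 and Dec 13, 2011 respectively; done Dec 5, 2011 — within the window.
Step 2 — counting 35 days from Dec 12, 2011 (end of the 7-day hold period, which began when the written protest is filed on Dec 5, 2011) gives a deadline of Jan 16, 2012; Jan 14, 2012 is within that limit.
Step 3 — counting 13 days from Jan 14, 2012 (when the protest is served on the awardee) gives a deadline of Jan 27, 2012; done Jan 20, 2012 — timely.
Step 4 — must wait 10 days from Jan 20, 2012 (when the protest bond is posted), so not before Jan 30, 2012; done Feb 14, 2012 — permitted.
Step 5 — must wait 22 days from Mar 11, 2012 (end of the 26-day objection period, which began when the statement of grounds is filed on Feb 14, 2012), so not before Apr 2, 2012; Apr 4, 2012 is on or after that date.
Step 6 — 21 and 31 days from Apr 4, 2012 (when the procurement file is requested) are Apr 25, 2012 and May 5, 2012 respectively; done Apr 27, 2012, which is between those dates.
Step 7 — 15 and 27 days from Apr 27, 2012 (when supplemental grounds are filed) are May 12, 2012 and May 24, 2012 respectively; done May 23, 2012, which is between those dates.

Yes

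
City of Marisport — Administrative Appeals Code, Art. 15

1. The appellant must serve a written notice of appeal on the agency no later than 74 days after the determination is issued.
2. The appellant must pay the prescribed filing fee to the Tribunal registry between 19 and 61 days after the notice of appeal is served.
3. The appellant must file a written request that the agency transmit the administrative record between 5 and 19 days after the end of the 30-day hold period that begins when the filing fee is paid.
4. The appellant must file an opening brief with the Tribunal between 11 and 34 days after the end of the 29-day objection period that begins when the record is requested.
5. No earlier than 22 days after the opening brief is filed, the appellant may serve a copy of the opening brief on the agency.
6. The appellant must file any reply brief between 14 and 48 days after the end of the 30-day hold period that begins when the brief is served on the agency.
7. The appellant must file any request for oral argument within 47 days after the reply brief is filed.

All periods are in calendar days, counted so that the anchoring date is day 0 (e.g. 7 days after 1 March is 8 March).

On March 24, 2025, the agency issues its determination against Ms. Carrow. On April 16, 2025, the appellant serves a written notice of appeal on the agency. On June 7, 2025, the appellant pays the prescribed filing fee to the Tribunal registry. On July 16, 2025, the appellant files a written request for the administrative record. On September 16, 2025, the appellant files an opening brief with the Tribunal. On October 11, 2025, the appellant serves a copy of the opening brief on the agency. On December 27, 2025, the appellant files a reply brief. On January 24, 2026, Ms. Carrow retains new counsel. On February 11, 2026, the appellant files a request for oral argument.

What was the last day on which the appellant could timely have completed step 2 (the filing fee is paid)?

Step 2 runs from April 16, 2025, when the notice of appeal is served. The window is 19–61 days after April 16, 2025; it closes on June 16, 2025.

June 16, 2025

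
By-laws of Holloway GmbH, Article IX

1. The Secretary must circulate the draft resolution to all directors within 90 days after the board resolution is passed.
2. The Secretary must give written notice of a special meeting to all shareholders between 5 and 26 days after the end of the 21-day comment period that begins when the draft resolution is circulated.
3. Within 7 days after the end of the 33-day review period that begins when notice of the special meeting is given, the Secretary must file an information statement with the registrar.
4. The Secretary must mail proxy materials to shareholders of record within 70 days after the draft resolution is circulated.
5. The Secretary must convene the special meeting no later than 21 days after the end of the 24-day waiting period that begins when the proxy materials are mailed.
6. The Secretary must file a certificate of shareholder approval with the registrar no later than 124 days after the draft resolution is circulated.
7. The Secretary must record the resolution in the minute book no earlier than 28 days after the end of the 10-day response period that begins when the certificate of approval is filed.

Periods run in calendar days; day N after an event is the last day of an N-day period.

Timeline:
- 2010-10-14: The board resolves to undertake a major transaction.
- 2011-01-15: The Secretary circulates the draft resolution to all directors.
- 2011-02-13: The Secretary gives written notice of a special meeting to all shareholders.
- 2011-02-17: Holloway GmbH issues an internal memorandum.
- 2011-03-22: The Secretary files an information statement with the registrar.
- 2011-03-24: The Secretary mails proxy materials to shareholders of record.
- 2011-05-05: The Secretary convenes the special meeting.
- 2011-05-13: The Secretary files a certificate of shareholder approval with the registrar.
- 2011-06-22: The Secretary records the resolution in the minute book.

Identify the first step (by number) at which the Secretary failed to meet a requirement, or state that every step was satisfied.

(1) due by 2010-10-14 + 90 days = 2011-01-12; done 2011-01-15 — 3 days late.

Step 1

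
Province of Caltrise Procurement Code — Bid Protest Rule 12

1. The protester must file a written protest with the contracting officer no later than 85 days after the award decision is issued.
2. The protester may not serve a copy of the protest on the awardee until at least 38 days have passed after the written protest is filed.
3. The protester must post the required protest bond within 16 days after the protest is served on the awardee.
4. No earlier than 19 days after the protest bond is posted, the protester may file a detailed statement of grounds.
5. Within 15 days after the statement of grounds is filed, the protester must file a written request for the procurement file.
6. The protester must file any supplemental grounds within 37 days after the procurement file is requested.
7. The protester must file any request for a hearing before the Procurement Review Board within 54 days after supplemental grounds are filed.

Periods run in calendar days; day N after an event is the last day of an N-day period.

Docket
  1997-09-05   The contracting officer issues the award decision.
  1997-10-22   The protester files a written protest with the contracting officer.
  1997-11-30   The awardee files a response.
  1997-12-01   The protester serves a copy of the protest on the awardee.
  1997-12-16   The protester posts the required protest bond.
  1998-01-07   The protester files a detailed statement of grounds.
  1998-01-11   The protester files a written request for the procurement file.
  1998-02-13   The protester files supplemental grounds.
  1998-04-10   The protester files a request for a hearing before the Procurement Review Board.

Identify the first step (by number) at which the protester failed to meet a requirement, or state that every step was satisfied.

Step 7

Step 1 — counting 85 days from 1997-09-05 (when the award decision is issued) gives a deadline of 1997-11-29; completed 1997-10-22, before the deadline.
Step 2 — must wait 38 days from 1997-10-22 (when the written protest is filed), so not before 1997-11-29; 1997-12-01 is on or after that date.
Step 3 — counting 16 days from 1997-12-01 (when the protest is served on the awardee) gives a deadline of 1997-12-17; completed 1997-12-16, before the deadline.
Step 4 — must wait 19 days from 1997-12-16 (when the protest bond is posted), so not before 1998-01-04; 1998-01-07 is on or after that date.
Step 5 — counting 15 days from 1998-01-07 (when the statement of grounds is filed) gives a deadline of 1998-01-22; done 1998-01-11 — timely.
Step 6 — counting 37 days from 1998-01-11 (when the procurement file is requested) gives a deadline of 1998-02-17; 1998-02-13 is within that limit.
Step 7 — counting 54 days from 1998-02-13 (when supplemental grounds are filed) gives a deadline of 1998-04-08; not done until 1998-04-10, 2 days after the deadline.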